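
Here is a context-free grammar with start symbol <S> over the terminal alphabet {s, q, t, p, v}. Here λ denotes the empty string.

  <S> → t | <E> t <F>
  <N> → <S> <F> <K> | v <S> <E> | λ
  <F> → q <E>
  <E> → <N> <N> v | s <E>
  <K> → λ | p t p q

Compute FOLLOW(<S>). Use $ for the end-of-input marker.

{$, q, s, t, v}

FIRST(<F>): from <F>→q <E> we get {q}. So FIRST(<F>) = {q}.
FIRST(<K>): from <K>→λ we get {λ}; from <K>→p t p q we get {p}. So FIRST(<K>) = {λ, p}.
FIRST(<S>): from <S>→t we get {t}; from <S>→<E> t <F> we get {s, t, v}. So FIRST(<S>) = {s, t, v}.
FIRST(<N>): from <N>→<S> <F> <K> we get {s, t, v}; from <N>→v <S> <E> we get {v}; from <N>→λ we get {λ}. So FIRST(<N>) = {λ, s, t, v}.
FIRST(<E>): from <E>→<N> <N> v we get {s, t, v}; from <E>→s <E> we get {s}. So FIRST(<E>) = {s, t, v}.
FOLLOW(<S>) includes $ since <S> is the start symbol.
FOLLOW(<S>): in <N>→<S> <F> <K>, <S> is followed by <F> <K> with FIRST {q}; in <N>→v <S> <E>, <S> is followed by <E> with FIRST {s, t, v}. Thus FOLLOW(<S>) = {$, q, s, t, v}.
FOLLOW(<N>): in <E>→<N> <N> v (occurrence 1), <N> is followed by <N> v with FIRST {s, t, v}; in <E>→<N> <N> v (occurrence 2), <N> is followed by v with FIRST {v}. Thus FOLLOW(<N>) = {s, t, v}.
FOLLOW(<F>): in <S>→<E> t <F>, the suffix after <F> is empty, so FOLLOW(<F>) ⊇ FOLLOW(<S>) = {$, q, s, t, v}; in <N>→<S> <F> <K>, <F> is followed by <K> with FIRST {λ, p}; in <N>→<S> <F> <K>, the suffix after <F> is nullable, so FOLLOW(<F>) ⊇ FOLLOW(<N>) = {s, t, v}. Thus FOLLOW(<F>) = {$, p, q, s, t, v}.
FOLLOW(<E>): in <S>→<E> t <F>, <E> is followed by t <F> with FIRST {t}; in <N>→v <S> <E>, the suffix after <E> is empty, so FOLLOW(<E>) ⊇ FOLLOW(<N>) = {s, t, v}; in <F>→q <E>, the suffix after <E> is empty, so FOLLOW(<E>) ⊇ FOLLOW(<F>) = {$, p, q, s, t, v}; in <E>→s <E>, the suffix after <E> is empty (adds nothing new). Thus FOLLOW(<E>) = {$, p, q, s, t, v}.
FOLLOW(<K>): in <N>→<S> <F> <K>, the suffix after <K> is empty, so FOLLOW(<K>) ⊇ FOLLOW(<N>) = {s, t, v}. Thus FOLLOW(<K>) = {s, t, v}.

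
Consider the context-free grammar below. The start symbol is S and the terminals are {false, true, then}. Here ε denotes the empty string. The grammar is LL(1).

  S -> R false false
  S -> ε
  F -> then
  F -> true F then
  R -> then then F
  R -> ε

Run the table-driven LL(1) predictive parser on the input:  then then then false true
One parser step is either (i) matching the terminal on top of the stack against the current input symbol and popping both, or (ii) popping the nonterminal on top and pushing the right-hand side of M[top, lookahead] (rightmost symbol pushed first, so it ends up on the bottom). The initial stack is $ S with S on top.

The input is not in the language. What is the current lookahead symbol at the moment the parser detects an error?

     Stack                      Input                        Action
  1  $ S                        then then then false true $  expand S -> R false false
  2  $ false false R            then then then false true $  expand R -> then then F
  3  $ false false F then then  then then then false true $  match then
  4  $ false false F then       then then false true $       match then
  5  $ false false F            then false true $            expand F -> then
  6  $ false false then         then false true $            match then
  7  $ false false              false true $                 match false
  8  $ false                    true $                       error: top is terminal false but lookahead is true

true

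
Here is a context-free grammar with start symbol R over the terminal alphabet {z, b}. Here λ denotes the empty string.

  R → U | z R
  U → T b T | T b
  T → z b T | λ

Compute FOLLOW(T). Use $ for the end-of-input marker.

{$, b}

FIRST(T) = {λ, z}
FIRST(U) = {b, z}  (via T b T, T b)
FIRST(R) = {b, z}  (via U)
FOLLOW(R) includes $ since R is the start symbol.
FOLLOW(R): in R→z R, the suffix after R is empty (adds nothing new). Thus FOLLOW(R) = {$}.
FOLLOW(U): in R→U, the suffix after U is empty, so FOLLOW(U) ⊇ FOLLOW(R) = {$}. Thus FOLLOW(U) = {$}.
FOLLOW(T): in U→T b T (occurrence 1), T is followed by b T with FIRST {b}; in U→T b T (occurrence 2), the suffix after T is empty, so FOLLOW(T) ⊇ FOLLOW(U) = {$}; in U→T b, T is followed by b with FIRST {b}; in T→z b T, the suffix after T is empty (adds nothing new). Thus FOLLOW(T) = {$, b}.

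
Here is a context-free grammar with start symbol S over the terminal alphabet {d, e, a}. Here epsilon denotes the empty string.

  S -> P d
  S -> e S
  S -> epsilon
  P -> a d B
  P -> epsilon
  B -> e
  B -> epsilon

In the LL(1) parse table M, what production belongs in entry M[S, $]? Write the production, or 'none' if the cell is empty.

S -> epsilon

FIRST(P): from P->a d B we get {a}; from P->epsilon we get {epsilon}. So FIRST(P) = {epsilon, a}.
FIRST(B): from B->e we get {e}; from B->epsilon we get {epsilon}. So FIRST(B) = {epsilon, e}.
FIRST(S): from S->P d we get {a, d}; from S->e S we get {e}; from S->epsilon we get {epsilon}. So FIRST(S) = {epsilon, a, d, e}.
FOLLOW(S) includes $ since S is the start symbol.
FOLLOW(S): in S->e S, the suffix after S is empty (adds nothing new). Thus FOLLOW(S) = {$}.
For S -> P d: FIRST(P d) = {a, d}, so it goes in M[S, t] for t ∈ {a, d}.
For S -> e S: FIRST(e S) = {e}, so it goes in M[S, t] for t ∈ {e}.
For S -> epsilon: FIRST(epsilon) = {epsilon}, so it goes in M[S, t] for t ∈ {}; since epsilon ∈ FIRST, also for every t ∈ FOLLOW(S) = {$}.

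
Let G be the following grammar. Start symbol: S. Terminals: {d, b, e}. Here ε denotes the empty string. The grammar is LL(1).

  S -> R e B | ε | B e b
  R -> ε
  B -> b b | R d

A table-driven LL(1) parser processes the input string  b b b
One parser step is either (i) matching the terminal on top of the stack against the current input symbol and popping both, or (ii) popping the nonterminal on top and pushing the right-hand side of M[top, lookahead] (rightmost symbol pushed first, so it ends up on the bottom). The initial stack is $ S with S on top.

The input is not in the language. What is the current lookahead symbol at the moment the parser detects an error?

b

     Stack      Input    Action
  1  $ S        b b b $  expand S -> B e b
  2  $ b e B    b b b $  expand B -> b b
  3  $ b e b b  b b b $  match b
  4  $ b e b    b b $    match b
  5  $ b e      b $      error: top is terminal e but lookahead is b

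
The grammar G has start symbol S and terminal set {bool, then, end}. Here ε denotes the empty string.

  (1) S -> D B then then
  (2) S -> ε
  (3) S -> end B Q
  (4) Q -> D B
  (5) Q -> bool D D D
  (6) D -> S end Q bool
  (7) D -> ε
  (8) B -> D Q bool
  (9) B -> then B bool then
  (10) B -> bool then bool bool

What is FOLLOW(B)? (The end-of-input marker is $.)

{$, bool, end, then}

FIRST(S): from S->D B then then we get {bool, end, then}; from S->ε we get {ε}; from S->end B Q we get {end}. So FIRST(S) = {ε, bool, end, then}.
FIRST(D): from D->S end Q bool we get {bool, end, then}; from D->ε we get {ε}. So FIRST(D) = {ε, bool, end, then}.
FIRST(Q): from Q->D B we get {bool, end, then}; from Q->bool D D D we get {bool}. So FIRST(Q) = {bool, end, then}.
FIRST(B): from B->D Q bool we get {bool, end, then}; from B->then B bool then we get {then}; from B->bool then bool bool we get {bool}. So FIRST(B) = {bool, end, then}.
FOLLOW(S) includes $ since S is the start symbol.
FOLLOW(S): in D->S end Q bool, S is followed by end Q bool with FIRST {end}. Thus FOLLOW(S) = {$, end}.
FOLLOW(Q): in S->end B Q, the suffix after Q is empty, so FOLLOW(Q) ⊇ FOLLOW(S) = {$, end}; in D->S end Q bool, Q is followed by bool with FIRST {bool}; in B->D Q bool, Q is followed by bool with FIRST {bool}. Thus FOLLOW(Q) = {$, bool, end}.
FOLLOW(D): in S->D B then then, D is followed by B then then with FIRST {bool, end, then}; in Q->D B, D is followed by B with FIRST {bool, end, then}; in Q->bool D D D (occurrence 1), D is followed by D D with FIRST {ε, bool, end, then}; in Q->bool D D D (occurrence 1), the suffix after D is nullable, so FOLLOW(D) ⊇ FOLLOW(Q) = {$, bool, end}; in Q->bool D D D (occurrence 2), D is followed by D with FIRST {ε, bool, end, then}; in Q->bool D D D (occurrence 2), the suffix after D is nullable, so FOLLOW(D) ⊇ FOLLOW(Q) = {$, bool, end}; in Q->bool D D D (occurrence 3), the suffix after D is empty, so FOLLOW(D) ⊇ FOLLOW(Q) = {$, bool, end}; in B->D Q bool, D is followed by Q bool with FIRST {bool, end, then}. Thus FOLLOW(D) = {$, bool, end, then}.
FOLLOW(B): in S->D B then then, B is followed by then then with FIRST {then}; in S->end B Q, B is followed by Q with FIRST {bool, end, then}; in Q->D B, the suffix after B is empty, so FOLLOW(B) ⊇ FOLLOW(Q) = {$, bool, end}; in B->then B bool then, B is followed by bool then with FIRST {bool}. Thus FOLLOW(B) = {$, bool, end, then}.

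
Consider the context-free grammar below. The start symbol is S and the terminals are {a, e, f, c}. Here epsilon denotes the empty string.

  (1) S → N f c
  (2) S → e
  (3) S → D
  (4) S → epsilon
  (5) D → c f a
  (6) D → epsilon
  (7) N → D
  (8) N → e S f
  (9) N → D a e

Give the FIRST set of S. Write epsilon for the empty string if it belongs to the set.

{epsilon, a, c, e, f}

FIRST(D): from D→c f a we get {c}; from D→epsilon we get {epsilon}. So FIRST(D) = {epsilon, c}.
FIRST(N): from N→D we get {epsilon, c}; from N→e S f we get {e}; from N→D a e we get {a, c}. So FIRST(N) = {epsilon, a, c, e}.
FIRST(S): from S→N f c we get {a, c, e, f}; from S→e we get {e}; from S→D we get {epsilon, c}; from S→epsilon we get {epsilon}. So FIRST(S) = {epsilon, a, c, e, f}.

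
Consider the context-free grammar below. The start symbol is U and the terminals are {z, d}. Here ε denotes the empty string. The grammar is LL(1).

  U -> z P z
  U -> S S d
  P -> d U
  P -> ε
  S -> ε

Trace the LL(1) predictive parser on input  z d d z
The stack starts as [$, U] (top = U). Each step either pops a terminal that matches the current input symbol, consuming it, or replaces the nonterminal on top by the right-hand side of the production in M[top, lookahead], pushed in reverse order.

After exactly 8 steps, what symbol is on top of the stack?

     Stack      Input      Action
  1  $ U        z d d z $  expand U -> z P z
  2  $ z P z    z d d z $  match z
  3  $ z P      d d z $    expand P -> d U
  4  $ z U d    d d z $    match d
  5  $ z U      d z $      expand U -> S S d
  6  $ z d S S  d z $      expand S -> ε
  7  $ z d S    d z $      expand S -> ε
  8  $ z d      d z $      match d
Stack after step 8: $ z (top = z).

z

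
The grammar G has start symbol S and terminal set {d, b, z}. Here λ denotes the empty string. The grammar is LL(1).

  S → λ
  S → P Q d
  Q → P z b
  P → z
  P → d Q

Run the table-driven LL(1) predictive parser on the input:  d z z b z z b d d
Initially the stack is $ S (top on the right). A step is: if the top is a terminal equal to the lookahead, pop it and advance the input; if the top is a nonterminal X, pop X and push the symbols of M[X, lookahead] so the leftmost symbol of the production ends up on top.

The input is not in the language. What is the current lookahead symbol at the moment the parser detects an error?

d

step 1: stack=$ S  input=d z z b z z b d d $  — expand S → P Q d
step 2: stack=$ d Q P  input=d z z b z z b d d $  — expand P → d Q
step 3: stack=$ d Q Q d  input=d z z b z z b d d $  — match d
step 4: stack=$ d Q Q  input=z z b z z b d d $  — expand Q → P z b
step 5: stack=$ d Q b z P  input=z z b z z b d d $  — expand P → z
step 6: stack=$ d Q b z z  input=z z b z z b d d $  — match z
step 7: stack=$ d Q b z  input=z b z z b d d $  — match z
step 8: stack=$ d Q b  input=b z z b d d $  — match b
step 9: stack=$ d Q  input=z z b d d $  — expand Q → P z b
step 10: stack=$ d b z P  input=z z b d d $  — expand P → z
step 11: stack=$ d b z z  input=z z b d d $  — match z
step 12: stack=$ d b z  input=z b d d $  — match z
step 13: stack=$ d b  input=b d d $  — match b
step 14: stack=$ d  input=d d $  — match d
step 15: stack=$  input=d $  — error: stack empty but input remains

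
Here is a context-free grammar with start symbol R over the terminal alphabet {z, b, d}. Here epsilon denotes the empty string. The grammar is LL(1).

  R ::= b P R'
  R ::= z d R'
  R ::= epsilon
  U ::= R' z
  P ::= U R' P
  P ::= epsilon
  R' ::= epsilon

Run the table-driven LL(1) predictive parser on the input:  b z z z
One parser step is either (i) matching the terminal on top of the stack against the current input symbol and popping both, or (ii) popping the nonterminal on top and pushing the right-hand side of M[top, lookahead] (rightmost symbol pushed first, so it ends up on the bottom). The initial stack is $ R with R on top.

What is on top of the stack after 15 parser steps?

step 1: stack=$ R  input=b z z z $  — expand R ::= b P R'
step 2: stack=$ R' P b  input=b z z z $  — match b
step 3: stack=$ R' P  input=z z z $  — expand P ::= U R' P
step 4: stack=$ R' P R' U  input=z z z $  — expand U ::= R' z
step 5: stack=$ R' P R' z R'  input=z z z $  — expand R' ::= epsilon
step 6: stack=$ R' P R' z  input=z z z $  — match z
step 7: stack=$ R' P R'  input=z z $  — expand R' ::= epsilon
step 8: stack=$ R' P  input=z z $  — expand P ::= U R' P
step 9: stack=$ R' P R' U  input=z z $  — expand U ::= R' z
step 10: stack=$ R' P R' z R'  input=z z $  — expand R' ::= epsilon
step 11: stack=$ R' P R' z  input=z z $  — match z
step 12: stack=$ R' P R'  input=z $  — expand R' ::= epsilon
step 13: stack=$ R' P  input=z $  — expand P ::= U R' P
step 14: stack=$ R' P R' U  input=z $  — expand U ::= R' z
step 15: stack=$ R' P R' z R'  input=z $  — expand R' ::= epsilon
Stack after step 15: $ R' P R' z (top = z).

z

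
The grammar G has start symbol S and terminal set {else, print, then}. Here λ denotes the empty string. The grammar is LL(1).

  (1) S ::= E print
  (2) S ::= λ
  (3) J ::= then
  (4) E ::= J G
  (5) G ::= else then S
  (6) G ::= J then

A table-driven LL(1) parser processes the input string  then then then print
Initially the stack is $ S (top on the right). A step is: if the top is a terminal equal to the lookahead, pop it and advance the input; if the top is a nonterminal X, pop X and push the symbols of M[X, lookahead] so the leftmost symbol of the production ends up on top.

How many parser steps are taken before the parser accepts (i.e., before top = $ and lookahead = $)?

     Stack              Input                   Action
  1  $ S                then then then print $  expand S ::= E print
  2  $ print E          then then then print $  expand E ::= J G
  3  $ print G J        then then then print $  expand J ::= then
  4  $ print G then     then then then print $  match then
  5  $ print G          then then print $       expand G ::= J then
  6  $ print then J     then then print $       expand J ::= then
  7  $ print then then  then then print $       match then
  8  $ print then       then print $            match then
  9  $ print            print $                 match print
Accept reached after 9 steps.

9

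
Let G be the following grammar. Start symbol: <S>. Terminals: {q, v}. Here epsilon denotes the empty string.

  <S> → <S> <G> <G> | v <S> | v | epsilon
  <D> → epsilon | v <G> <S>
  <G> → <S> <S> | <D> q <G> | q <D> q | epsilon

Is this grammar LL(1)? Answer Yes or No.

FIRST(<S>) = {epsilon, q, v}
FIRST(<D>) = {epsilon, v}
FIRST(<G>) = {epsilon, q, v}
FOLLOW(<S>) = {$, q, v}
FOLLOW(<D>) = {q}
FOLLOW(<G>) = {$, q, v}
Cell M[<G>, $] receives both <G> → <S> <S> and <G> → epsilon — the grammar is not LL(1).

No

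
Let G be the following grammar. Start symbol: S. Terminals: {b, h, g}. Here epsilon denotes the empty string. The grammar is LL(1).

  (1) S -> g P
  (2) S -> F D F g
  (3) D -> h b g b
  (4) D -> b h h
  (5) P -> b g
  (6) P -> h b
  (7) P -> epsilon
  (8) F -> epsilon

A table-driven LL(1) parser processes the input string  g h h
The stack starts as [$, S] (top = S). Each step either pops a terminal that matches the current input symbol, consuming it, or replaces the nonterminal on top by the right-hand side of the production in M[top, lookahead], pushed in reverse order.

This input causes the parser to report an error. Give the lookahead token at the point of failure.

     Stack  Input    Action
  1  $ S    g h h $  expand S -> g P
  2  $ P g  g h h $  match g
  3  $ P    h h $    expand P -> h b
  4  $ b h  h h $    match h
  5  $ b    h $      error: top is terminal b but lookahead is h

h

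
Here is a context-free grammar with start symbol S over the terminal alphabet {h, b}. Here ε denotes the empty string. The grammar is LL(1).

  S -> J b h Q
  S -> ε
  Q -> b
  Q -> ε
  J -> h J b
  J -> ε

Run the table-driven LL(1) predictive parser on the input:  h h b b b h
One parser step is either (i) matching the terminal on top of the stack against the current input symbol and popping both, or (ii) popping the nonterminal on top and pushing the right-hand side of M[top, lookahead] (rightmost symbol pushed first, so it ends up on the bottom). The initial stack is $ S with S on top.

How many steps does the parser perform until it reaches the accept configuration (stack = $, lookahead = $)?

11

      Stack            Input          Action
   1  $ S              h h b b b h $  expand S -> J b h Q
   2  $ Q h b J        h h b b b h $  expand J -> h J b
   3  $ Q h b b J h    h h b b b h $  match h
   4  $ Q h b b J      h b b b h $    expand J -> h J b
   5  $ Q h b b b J h  h b b b h $    match h
   6  $ Q h b b b J    b b b h $      expand J -> ε
   7  $ Q h b b b      b b b h $      match b
   8  $ Q h b b        b b h $        match b
   9  $ Q h b          b h $          match b
  10  $ Q h            h $            match h
  11  $ Q              $              expand Q -> ε
Accept reached after 11 steps.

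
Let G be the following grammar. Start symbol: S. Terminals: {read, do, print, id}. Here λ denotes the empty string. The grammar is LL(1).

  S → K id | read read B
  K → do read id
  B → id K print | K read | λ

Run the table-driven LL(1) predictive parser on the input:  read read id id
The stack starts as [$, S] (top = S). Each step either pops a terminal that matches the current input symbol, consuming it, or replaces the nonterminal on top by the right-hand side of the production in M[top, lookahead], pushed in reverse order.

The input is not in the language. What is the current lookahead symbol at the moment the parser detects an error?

     Stack          Input              Action
  1  $ S            read read id id $  expand S → read read B
  2  $ B read read  read read id id $  match read
  3  $ B read       read id id $       match read
  4  $ B            id id $            expand B → id K print
  5  $ print K id   id id $            match id
  6  $ print K      id $               error: M[K, id] is empty

id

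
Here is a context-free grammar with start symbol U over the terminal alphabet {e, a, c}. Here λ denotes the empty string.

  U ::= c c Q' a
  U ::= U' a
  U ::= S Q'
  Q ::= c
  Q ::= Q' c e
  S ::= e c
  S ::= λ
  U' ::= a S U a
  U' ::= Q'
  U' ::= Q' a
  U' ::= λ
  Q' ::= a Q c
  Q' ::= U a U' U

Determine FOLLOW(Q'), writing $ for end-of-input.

FIRST(S) = {λ, e}
FIRST(U) = {a, c, e}  (via U' a, S Q')
FIRST(Q') = {a, c, e}  (via U a U' U)
FIRST(Q) = {a, c, e}  (via Q' c e)
FIRST(U') = {λ, a, c, e}  (via Q', Q' a)
FOLLOW(U) includes $ since U is the start symbol.
FOLLOW(Q): in Q'::=a Q c, Q is followed by c with FIRST {c}. Thus FOLLOW(Q) = {c}.
FOLLOW(S): in U::=S Q', S is followed by Q' with FIRST {a, c, e}; in U'::=a S U a, S is followed by U a with FIRST {a, c, e}. Thus FOLLOW(S) = {a, c, e}.
FOLLOW(U'): in U::=U' a, U' is followed by a with FIRST {a}; in Q'::=U a U' U, U' is followed by U with FIRST {a, c, e}. Thus FOLLOW(U') = {a, c, e}.
FOLLOW(U): in U'::=a S U a, U is followed by a with FIRST {a}; in Q'::=U a U' U (occurrence 1), U is followed by a U' U with FIRST {a}; in Q'::=U a U' U (occurrence 2), the suffix after U is empty, so FOLLOW(U) ⊇ FOLLOW(Q') = {$, a, c, e}. Thus FOLLOW(U) = {$, a, c, e}.
FOLLOW(Q'): in U::=c c Q' a, Q' is followed by a with FIRST {a}; in U::=S Q', the suffix after Q' is empty, so FOLLOW(Q') ⊇ FOLLOW(U) = {$, a, c, e}; in Q::=Q' c e, Q' is followed by c e with FIRST {c}; in U'::=Q', the suffix after Q' is empty, so FOLLOW(Q') ⊇ FOLLOW(U') = {a, c, e}; in U'::=Q' a, Q' is followed by a with FIRST {a}. Thus FOLLOW(Q') = {$, a, c, e}.

{$, a, c, e}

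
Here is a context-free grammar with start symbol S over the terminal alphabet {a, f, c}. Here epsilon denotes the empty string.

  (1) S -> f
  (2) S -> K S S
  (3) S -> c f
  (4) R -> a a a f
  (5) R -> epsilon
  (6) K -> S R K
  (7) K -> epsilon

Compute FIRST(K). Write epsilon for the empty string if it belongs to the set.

{epsilon, c, f}

FIRST(R): from R->a a a f we get {a}; from R->epsilon we get {epsilon}. So FIRST(R) = {epsilon, a}.
FIRST(S): from S->f we get {f}; from S->K S S we get {c, f}; from S->c f we get {c}. So FIRST(S) = {c, f}.
FIRST(K): from K->S R K we get {c, f}; from K->epsilon we get {epsilon}. So FIRST(K) = {epsilon, c, f}.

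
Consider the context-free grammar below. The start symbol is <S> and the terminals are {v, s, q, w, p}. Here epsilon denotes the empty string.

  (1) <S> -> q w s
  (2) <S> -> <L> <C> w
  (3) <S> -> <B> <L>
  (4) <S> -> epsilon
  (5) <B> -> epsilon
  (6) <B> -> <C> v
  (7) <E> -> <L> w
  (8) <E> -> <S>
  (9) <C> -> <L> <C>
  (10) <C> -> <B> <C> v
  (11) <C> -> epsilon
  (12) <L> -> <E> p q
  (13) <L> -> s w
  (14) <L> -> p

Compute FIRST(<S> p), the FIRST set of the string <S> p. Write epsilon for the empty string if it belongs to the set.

{p, q, s, v}

FIRST(<S>): from <S>->q w s we get {q}; from <S>-><L> <C> w we get {p, q, s, v}; from <S>-><B> <L> we get {p, q, s, v}; from <S>->epsilon we get {epsilon}. So FIRST(<S>) = {epsilon, p, q, s, v}.
FIRST(<B>): from <B>->epsilon we get {epsilon}; from <B>-><C> v we get {p, q, s, v}. So FIRST(<B>) = {epsilon, p, q, s, v}.
FIRST(<E>): from <E>-><L> w we get {p, q, s, v}; from <E>-><S> we get {epsilon, p, q, s, v}. So FIRST(<E>) = {epsilon, p, q, s, v}.
FIRST(<L>): from <L>-><E> p q we get {p, q, s, v}; from <L>->s w we get {s}; from <L>->p we get {p}. So FIRST(<L>) = {p, q, s, v}.
FIRST(<C>): from <C>-><L> <C> we get {p, q, s, v}; from <C>-><B> <C> v we get {p, q, s, v}; from <C>->epsilon we get {epsilon}. So FIRST(<C>) = {epsilon, p, q, s, v}.
FIRST(<S> p): take FIRST of each symbol in turn, carrying on past any symbol whose FIRST contains epsilon; result {p, q, s, v}.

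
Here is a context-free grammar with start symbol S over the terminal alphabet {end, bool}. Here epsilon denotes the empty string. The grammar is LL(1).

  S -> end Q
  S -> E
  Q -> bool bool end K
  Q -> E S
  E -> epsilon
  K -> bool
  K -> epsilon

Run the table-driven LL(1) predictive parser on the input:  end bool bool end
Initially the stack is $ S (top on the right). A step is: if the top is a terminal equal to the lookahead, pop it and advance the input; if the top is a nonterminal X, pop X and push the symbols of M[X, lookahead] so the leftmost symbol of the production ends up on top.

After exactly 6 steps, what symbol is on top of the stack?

K

     Stack              Input                Action
  1  $ S                end bool bool end $  expand S -> end Q
  2  $ Q end            end bool bool end $  match end
  3  $ Q                bool bool end $      expand Q -> bool bool end K
  4  $ K end bool bool  bool bool end $      match bool
  5  $ K end bool       bool end $           match bool
  6  $ K end            end $                match end
Stack after step 6: $ K (top = K).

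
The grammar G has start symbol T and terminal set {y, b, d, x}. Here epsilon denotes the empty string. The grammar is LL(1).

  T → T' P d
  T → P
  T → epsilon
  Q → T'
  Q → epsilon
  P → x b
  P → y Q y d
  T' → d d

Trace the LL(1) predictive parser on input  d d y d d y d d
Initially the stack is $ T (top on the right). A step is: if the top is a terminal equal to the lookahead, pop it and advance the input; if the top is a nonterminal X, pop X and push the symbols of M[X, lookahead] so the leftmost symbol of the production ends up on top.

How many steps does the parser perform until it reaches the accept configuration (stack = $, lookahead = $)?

      Stack        Input              Action
   1  $ T          d d y d d y d d $  expand T → T' P d
   2  $ d P T'     d d y d d y d d $  expand T' → d d
   3  $ d P d d    d d y d d y d d $  match d
   4  $ d P d      d y d d y d d $    match d
   5  $ d P        y d d y d d $      expand P → y Q y d
   6  $ d d y Q y  y d d y d d $      match y
   7  $ d d y Q    d d y d d $        expand Q → T'
   8  $ d d y T'   d d y d d $        expand T' → d d
   9  $ d d y d d  d d y d d $        match d
  10  $ d d y d    d y d d $          match d
  11  $ d d y      y d d $            match y
  12  $ d d        d d $              match d
  13  $ d          d $                match d
Accept reached after 13 steps.

13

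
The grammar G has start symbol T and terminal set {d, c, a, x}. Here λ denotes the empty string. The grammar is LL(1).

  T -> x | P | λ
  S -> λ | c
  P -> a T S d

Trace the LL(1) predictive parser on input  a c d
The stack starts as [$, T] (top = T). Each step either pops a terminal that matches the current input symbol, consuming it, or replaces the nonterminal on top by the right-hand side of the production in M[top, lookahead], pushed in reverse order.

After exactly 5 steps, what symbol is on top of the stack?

c

step 1: stack=$ T  input=a c d $  — expand T -> P
step 2: stack=$ P  input=a c d $  — expand P -> a T S d
step 3: stack=$ d S T a  input=a c d $  — match a
step 4: stack=$ d S T  input=c d $  — expand T -> λ
step 5: stack=$ d S  input=c d $  — expand S -> c
Stack after step 5: $ d c (top = c).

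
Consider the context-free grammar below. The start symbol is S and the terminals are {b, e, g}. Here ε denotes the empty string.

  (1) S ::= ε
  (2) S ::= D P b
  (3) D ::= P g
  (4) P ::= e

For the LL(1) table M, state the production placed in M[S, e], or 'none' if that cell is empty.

S ::= D P b

FIRST(P): from P::=e we get {e}. So FIRST(P) = {e}.
FIRST(D): from D::=P g we get {e}. So FIRST(D) = {e}.
FIRST(S): from S::=ε we get {ε}; from S::=D P b we get {e}. So FIRST(S) = {ε, e}.
FOLLOW(S) includes $ since S is the start symbol.
FOLLOW(S): S appears on no right-hand side. Thus FOLLOW(S) = {$}.
For S ::= ε: FIRST(ε) = {ε}, so it goes in M[S, t] for t ∈ {}; since ε ∈ FIRST, also for every t ∈ FOLLOW(S) = {$}.
For S ::= D P b: FIRST(D P b) = {e}, so it goes in M[S, t] for t ∈ {e}.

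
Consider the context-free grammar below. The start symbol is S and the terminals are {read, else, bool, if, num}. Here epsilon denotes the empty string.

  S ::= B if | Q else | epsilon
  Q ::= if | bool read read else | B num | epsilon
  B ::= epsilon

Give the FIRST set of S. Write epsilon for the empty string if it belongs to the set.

{epsilon, bool, else, if, num}

FIRST(B) = {epsilon}
FIRST(Q) = {epsilon, bool, if, num}  (via B num)
FIRST(S) = {epsilon, bool, else, if, num}  (via B if, Q else)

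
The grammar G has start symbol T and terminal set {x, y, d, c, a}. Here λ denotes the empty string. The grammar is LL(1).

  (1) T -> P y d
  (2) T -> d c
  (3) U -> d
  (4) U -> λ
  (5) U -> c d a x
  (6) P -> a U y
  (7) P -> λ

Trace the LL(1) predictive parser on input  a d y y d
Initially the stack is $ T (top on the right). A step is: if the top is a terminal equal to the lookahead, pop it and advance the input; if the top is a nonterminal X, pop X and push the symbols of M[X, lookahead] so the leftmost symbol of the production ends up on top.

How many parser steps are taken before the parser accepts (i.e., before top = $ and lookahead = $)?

8

step 1: stack=$ T  input=a d y y d $  — expand T -> P y d
step 2: stack=$ d y P  input=a d y y d $  — expand P -> a U y
step 3: stack=$ d y y U a  input=a d y y d $  — match a
step 4: stack=$ d y y U  input=d y y d $  — expand U -> d
step 5: stack=$ d y y d  input=d y y d $  — match d
step 6: stack=$ d y y  input=y y d $  — match y
step 7: stack=$ d y  input=y d $  — match y
step 8: stack=$ d  input=d $  — match d
Accept reached after 8 steps.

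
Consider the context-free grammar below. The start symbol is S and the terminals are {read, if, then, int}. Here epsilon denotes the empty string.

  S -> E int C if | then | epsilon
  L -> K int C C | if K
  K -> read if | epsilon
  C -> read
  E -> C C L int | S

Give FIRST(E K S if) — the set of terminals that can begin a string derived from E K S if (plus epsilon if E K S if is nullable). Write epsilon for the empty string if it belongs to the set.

FIRST(K) = {epsilon, read}
FIRST(C) = {read}
FIRST(L) = {if, int, read}  (via K int C C)
FIRST(S) = {epsilon, int, read, then}  (via E int C if)
FIRST(E) = {epsilon, int, read, then}  (via C C L int, S)
FIRST(E K S if): take FIRST of each symbol in turn, carrying on past any symbol whose FIRST contains epsilon; result {if, int, read, then}.

{if, int, read, then}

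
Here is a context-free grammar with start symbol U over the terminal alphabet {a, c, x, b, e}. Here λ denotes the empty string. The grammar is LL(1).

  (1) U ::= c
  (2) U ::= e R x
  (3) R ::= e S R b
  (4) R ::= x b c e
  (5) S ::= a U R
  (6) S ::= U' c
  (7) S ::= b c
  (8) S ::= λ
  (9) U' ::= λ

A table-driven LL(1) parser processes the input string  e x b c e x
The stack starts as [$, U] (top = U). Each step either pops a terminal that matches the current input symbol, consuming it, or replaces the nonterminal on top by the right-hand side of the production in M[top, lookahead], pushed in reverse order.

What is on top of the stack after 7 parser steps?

step 1: stack=$ U  input=e x b c e x $  — expand U ::= e R x
step 2: stack=$ x R e  input=e x b c e x $  — match e
step 3: stack=$ x R  input=x b c e x $  — expand R ::= x b c e
step 4: stack=$ x e c b x  input=x b c e x $  — match x
step 5: stack=$ x e c b  input=b c e x $  — match b
step 6: stack=$ x e c  input=c e x $  — match c
step 7: stack=$ x e  input=e x $  — match e
Stack after step 7: $ x (top = x).

x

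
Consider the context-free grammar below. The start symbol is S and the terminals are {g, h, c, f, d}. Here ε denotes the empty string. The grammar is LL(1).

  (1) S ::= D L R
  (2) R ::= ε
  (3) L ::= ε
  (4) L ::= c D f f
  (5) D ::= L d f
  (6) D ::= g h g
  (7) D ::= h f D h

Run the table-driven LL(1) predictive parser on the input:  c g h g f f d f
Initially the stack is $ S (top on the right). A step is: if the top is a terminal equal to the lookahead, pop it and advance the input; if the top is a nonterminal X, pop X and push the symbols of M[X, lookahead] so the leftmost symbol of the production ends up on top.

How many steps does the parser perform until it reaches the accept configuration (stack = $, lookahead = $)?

14

      Stack                Input              Action
   1  $ S                  c g h g f f d f $  expand S ::= D L R
   2  $ R L D              c g h g f f d f $  expand D ::= L d f
   3  $ R L f d L          c g h g f f d f $  expand L ::= c D f f
   4  $ R L f d f f D c    c g h g f f d f $  match c
   5  $ R L f d f f D      g h g f f d f $    expand D ::= g h g
   6  $ R L f d f f g h g  g h g f f d f $    match g
   7  $ R L f d f f g h    h g f f d f $      match h
   8  $ R L f d f f g      g f f d f $        match g
   9  $ R L f d f f        f f d f $          match f
  10  $ R L f d f          f d f $            match f
  11  $ R L f d            d f $              match d
  12  $ R L f              f $                match f
  13  $ R L                $                  expand L ::= ε
  14  $ R                  $                  expand R ::= ε
Accept reached after 14 steps.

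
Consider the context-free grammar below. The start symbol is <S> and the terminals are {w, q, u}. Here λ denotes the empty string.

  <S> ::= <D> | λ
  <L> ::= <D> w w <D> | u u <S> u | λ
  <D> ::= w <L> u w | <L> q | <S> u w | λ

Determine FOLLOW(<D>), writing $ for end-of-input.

FIRST(<S>): from <S>::=<D> we get {λ, q, u, w}; from <S>::=λ we get {λ}. So FIRST(<S>) = {λ, q, u, w}.
FIRST(<L>): from <L>::=<D> w w <D> we get {q, u, w}; from <L>::=u u <S> u we get {u}; from <L>::=λ we get {λ}. So FIRST(<L>) = {λ, q, u, w}.
FIRST(<D>): from <D>::=w <L> u w we get {w}; from <D>::=<L> q we get {q, u, w}; from <D>::=<S> u w we get {q, u, w}; from <D>::=λ we get {λ}. So FIRST(<D>) = {λ, q, u, w}.
FOLLOW(<S>) includes $ since <S> is the start symbol.
FOLLOW(<S>): in <L>::=u u <S> u, <S> is followed by u with FIRST {u}; in <D>::=<S> u w, <S> is followed by u w with FIRST {u}. Thus FOLLOW(<S>) = {$, u}.
FOLLOW(<L>): in <D>::=w <L> u w, <L> is followed by u w with FIRST {u}; in <D>::=<L> q, <L> is followed by q with FIRST {q}. Thus FOLLOW(<L>) = {q, u}.
FOLLOW(<D>): in <S>::=<D>, the suffix after <D> is empty, so FOLLOW(<D>) ⊇ FOLLOW(<S>) = {$, u}; in <L>::=<D> w w <D> (occurrence 1), <D> is followed by w w <D> with FIRST {w}; in <L>::=<D> w w <D> (occurrence 2), the suffix after <D> is empty, so FOLLOW(<D>) ⊇ FOLLOW(<L>) = {q, u}. Thus FOLLOW(<D>) = {$, q, u, w}.

{$, q, u, w}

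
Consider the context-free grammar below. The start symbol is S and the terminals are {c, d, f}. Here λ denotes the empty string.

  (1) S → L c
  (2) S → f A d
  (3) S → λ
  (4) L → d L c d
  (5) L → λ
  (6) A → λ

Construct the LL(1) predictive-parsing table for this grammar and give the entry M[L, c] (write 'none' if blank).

FIRST(L): from L→d L c d we get {d}; from L→λ we get {λ}. So FIRST(L) = {λ, d}.
FIRST(A): from A→λ we get {λ}. So FIRST(A) = {λ}.
FIRST(S): from S→L c we get {c, d}; from S→f A d we get {f}; from S→λ we get {λ}. So FIRST(S) = {λ, c, d, f}.
FOLLOW(S) includes $ since S is the start symbol.
FOLLOW(L): in S→L c, L is followed by c with FIRST {c}; in L→d L c d, L is followed by c d with FIRST {c}. Thus FOLLOW(L) = {c}.
For L → d L c d: FIRST(d L c d) = {d}, so it goes in M[L, t] for t ∈ {d}.
For L → λ: FIRST(λ) = {λ}, so it goes in M[L, t] for t ∈ {}; since λ ∈ FIRST, also for every t ∈ FOLLOW(L) = {c}.

L → λ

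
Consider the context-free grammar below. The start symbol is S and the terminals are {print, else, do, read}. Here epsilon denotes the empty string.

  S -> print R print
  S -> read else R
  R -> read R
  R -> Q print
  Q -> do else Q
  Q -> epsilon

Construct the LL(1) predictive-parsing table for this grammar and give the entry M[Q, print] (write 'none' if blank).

Q -> epsilon

FIRST(S): from S->print R print we get {print}; from S->read else R we get {read}. So FIRST(S) = {print, read}.
FIRST(Q): from Q->do else Q we get {do}; from Q->epsilon we get {epsilon}. So FIRST(Q) = {epsilon, do}.
FIRST(R): from R->read R we get {read}; from R->Q print we get {do, print}. So FIRST(R) = {do, print, read}.
FOLLOW(S) includes $ since S is the start symbol.
FOLLOW(Q): in R->Q print, Q is followed by print with FIRST {print}; in Q->do else Q, the suffix after Q is empty (adds nothing new). Thus FOLLOW(Q) = {print}.
For Q -> do else Q: FIRST(do else Q) = {do}, so it goes in M[Q, t] for t ∈ {do}.
For Q -> epsilon: FIRST(epsilon) = {epsilon}, so it goes in M[Q, t] for t ∈ {}; since epsilon ∈ FIRST, also for every t ∈ FOLLOW(Q) = {print}.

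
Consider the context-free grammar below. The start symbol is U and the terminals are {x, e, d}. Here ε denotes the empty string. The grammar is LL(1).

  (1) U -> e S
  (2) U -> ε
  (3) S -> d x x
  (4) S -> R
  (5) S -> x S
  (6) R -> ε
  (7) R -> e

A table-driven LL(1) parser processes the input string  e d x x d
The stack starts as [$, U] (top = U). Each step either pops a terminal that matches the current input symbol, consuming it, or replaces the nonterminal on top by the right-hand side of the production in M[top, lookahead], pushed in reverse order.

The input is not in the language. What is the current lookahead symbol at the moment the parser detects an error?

step 1: stack=$ U  input=e d x x d $  — expand U -> e S
step 2: stack=$ S e  input=e d x x d $  — match e
step 3: stack=$ S  input=d x x d $  — expand S -> d x x
step 4: stack=$ x x d  input=d x x d $  — match d
step 5: stack=$ x x  input=x x d $  — match x
step 6: stack=$ x  input=x d $  — match x
step 7: stack=$  input=d $  — error: stack empty but input remains

d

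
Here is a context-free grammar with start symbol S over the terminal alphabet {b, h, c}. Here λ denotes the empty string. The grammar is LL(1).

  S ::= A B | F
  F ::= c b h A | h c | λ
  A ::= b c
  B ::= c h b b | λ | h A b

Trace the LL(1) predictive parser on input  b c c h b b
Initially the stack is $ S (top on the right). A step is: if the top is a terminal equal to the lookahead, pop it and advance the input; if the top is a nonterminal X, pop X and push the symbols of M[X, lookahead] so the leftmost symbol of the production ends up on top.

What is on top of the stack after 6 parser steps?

h

step 1: stack=$ S  input=b c c h b b $  — expand S ::= A B
step 2: stack=$ B A  input=b c c h b b $  — expand A ::= b c
step 3: stack=$ B c b  input=b c c h b b $  — match b
step 4: stack=$ B c  input=c c h b b $  — match c
step 5: stack=$ B  input=c h b b $  — expand B ::= c h b b
step 6: stack=$ b b h c  input=c h b b $  — match c
Stack after step 6: $ b b h (top = h).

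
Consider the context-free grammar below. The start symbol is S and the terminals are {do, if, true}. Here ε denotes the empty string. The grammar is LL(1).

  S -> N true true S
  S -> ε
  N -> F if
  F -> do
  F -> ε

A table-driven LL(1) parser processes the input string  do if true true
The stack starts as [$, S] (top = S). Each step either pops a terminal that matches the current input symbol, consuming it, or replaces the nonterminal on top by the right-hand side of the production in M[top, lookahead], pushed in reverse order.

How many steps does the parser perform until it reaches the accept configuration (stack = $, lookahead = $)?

8

step 1: stack=$ S  input=do if true true $  — expand S -> N true true S
step 2: stack=$ S true true N  input=do if true true $  — expand N -> F if
step 3: stack=$ S true true if F  input=do if true true $  — expand F -> do
step 4: stack=$ S true true if do  input=do if true true $  — match do
step 5: stack=$ S true true if  input=if true true $  — match if
step 6: stack=$ S true true  input=true true $  — match true
step 7: stack=$ S true  input=true $  — match true
step 8: stack=$ S  input=$  — expand S -> ε
Accept reached after 8 steps.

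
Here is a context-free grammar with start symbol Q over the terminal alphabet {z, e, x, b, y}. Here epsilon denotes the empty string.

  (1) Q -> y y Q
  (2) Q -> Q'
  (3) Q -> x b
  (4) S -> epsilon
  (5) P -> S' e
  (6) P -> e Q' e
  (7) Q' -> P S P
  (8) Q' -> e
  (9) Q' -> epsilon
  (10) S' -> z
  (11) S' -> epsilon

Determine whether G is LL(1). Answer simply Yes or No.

No

FIRST(Q) = {epsilon, e, x, y, z}
FIRST(S) = {epsilon}
FIRST(P) = {e, z}
FIRST(Q') = {epsilon, e, z}
FIRST(S') = {epsilon, z}
FOLLOW(Q) = {$}
FOLLOW(S) = {e, z}
FOLLOW(P) = {$, e, z}
FOLLOW(Q') = {$, e}
FOLLOW(S') = {e}
Cell M[P, e] receives both P -> S' e and P -> e Q' e — the grammar is not LL(1).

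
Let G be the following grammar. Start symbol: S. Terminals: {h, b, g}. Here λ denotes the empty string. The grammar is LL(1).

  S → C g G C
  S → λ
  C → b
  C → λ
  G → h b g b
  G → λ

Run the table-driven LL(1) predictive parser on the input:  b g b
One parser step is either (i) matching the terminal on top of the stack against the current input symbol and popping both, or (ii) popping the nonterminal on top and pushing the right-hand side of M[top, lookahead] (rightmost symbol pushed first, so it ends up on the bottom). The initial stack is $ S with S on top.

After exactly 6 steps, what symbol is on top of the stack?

     Stack      Input    Action
  1  $ S        b g b $  expand S → C g G C
  2  $ C G g C  b g b $  expand C → b
  3  $ C G g b  b g b $  match b
  4  $ C G g    g b $    match g
  5  $ C G      b $      expand G → λ
  6  $ C        b $      expand C → b
Stack after step 6: $ b (top = b).

b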